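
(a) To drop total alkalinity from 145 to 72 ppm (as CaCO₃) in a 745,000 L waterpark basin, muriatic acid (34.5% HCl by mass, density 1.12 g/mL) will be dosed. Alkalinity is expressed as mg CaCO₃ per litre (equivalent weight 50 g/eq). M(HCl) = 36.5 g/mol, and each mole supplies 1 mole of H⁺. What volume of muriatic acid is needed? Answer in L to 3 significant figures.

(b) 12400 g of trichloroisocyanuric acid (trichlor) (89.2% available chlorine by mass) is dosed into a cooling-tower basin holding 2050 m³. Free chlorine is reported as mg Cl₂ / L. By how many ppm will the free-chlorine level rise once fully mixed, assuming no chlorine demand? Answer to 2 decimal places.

(a) 103 L; (b) 5.40 ppm

(a) Alkalinity to neutralize: (145 − 72) = 73 mg/L as CaCO₃ × 745,000 L = 54,380 g as CaCO₃.
(a) Equivalents of H⁺ required: 54,380 ÷ 50 g/eq = 1088 eq = 1088 mol HCl.
(a) Mass of HCl: 1088 × 36.5 = 39,700 g.
(a) Mass of 34.5% solution: 39,700 / 0.345 = 115,100 g.
(a) Volume: 115,100 g ÷ 1.12 g/mL = 102,700 mL.

(b) Volume: 2050 m³ = 2,050,000 L.
(b) Available chlorine delivered: 12,400 g × 0.892 = 11,060 g as Cl₂.
(b) Concentration rise: 11,060 g / 2,050,000 L = 5.396 mg/L = 5.40 ppm.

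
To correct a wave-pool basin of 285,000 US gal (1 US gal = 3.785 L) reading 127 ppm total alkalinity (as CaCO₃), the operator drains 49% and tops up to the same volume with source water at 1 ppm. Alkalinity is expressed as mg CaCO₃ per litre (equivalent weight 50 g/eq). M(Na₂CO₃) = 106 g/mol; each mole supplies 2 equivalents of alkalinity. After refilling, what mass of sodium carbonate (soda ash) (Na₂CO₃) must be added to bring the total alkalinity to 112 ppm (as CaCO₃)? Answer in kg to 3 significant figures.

Volume: 285,000 US gal × 3.785 L/gal = 1,078,725 L.
After draining 49% and refilling: 127 × 0.51 + 1 × 0.49 = 65.26 ppm.
Deficit to target: 112 − 65.26 = 46.74 mg/L.
As CaCO₃: 46.74 mg/L × 1,078,725 L = 50,420 g; ÷ 50 g/eq ÷ 2 = 504.2 mol Na₂CO₃.
Mass: 504.2 × 106 = 53,440 g.

53.4 kg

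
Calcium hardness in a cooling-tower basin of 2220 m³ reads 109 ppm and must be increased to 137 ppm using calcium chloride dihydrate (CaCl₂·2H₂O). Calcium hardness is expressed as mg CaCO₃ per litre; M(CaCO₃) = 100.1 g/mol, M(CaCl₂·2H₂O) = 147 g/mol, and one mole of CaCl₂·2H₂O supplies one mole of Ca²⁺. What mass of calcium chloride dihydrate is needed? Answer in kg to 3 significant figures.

91.3 kg

Volume: 2220 m³ = 2,220,000 L.
Hardness to add: (137 − 109) = 28 mg/L as CaCO₃ × 2,220,000 L = 62,160 g as CaCO₃.
Moles of Ca²⁺ (1 mol Ca²⁺ ≡ 1 mol CaCO₃): 62,160 / 100.1 g/mol = 621 mol.
Mass of CaCl₂·2H₂O: 621 × 147 = 91,280 g.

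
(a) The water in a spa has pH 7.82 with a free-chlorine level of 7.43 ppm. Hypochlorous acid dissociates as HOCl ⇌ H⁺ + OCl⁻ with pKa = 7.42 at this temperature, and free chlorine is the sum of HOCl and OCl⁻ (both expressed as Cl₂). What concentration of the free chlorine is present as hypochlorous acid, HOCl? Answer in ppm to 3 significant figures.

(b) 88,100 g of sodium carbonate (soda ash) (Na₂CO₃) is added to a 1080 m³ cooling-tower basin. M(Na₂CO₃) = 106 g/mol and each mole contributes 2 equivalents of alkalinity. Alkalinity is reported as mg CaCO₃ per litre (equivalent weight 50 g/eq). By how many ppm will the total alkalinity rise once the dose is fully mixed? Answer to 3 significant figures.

(a) [OCl⁻]/[HOCl] = 10^(pH − pKa) = 10^(7.82 − 7.42) = 10^0.40 = 2.512.
(a) Fraction as HOCl = 1 / (1 + 2.512) = 0.2847.
(a) HOCl = 0.2847 × 7.43 ppm = 2.116 ppm.

(b) Volume: 1080 m³ = 1,080,000 L.
(b) Moles of Na₂CO₃: 88,100 g ÷ 106 g/mol = 831.1 mol → 1662 eq of alkalinity.
(b) As CaCO₃: 1662 eq × 50 g/eq = 83,110 g.
(b) Rise: 83,110 g / 1,080,000 L × 1000 = 76.96 mg/L.

(a) 2.12 ppm; (b) 77.0 ppm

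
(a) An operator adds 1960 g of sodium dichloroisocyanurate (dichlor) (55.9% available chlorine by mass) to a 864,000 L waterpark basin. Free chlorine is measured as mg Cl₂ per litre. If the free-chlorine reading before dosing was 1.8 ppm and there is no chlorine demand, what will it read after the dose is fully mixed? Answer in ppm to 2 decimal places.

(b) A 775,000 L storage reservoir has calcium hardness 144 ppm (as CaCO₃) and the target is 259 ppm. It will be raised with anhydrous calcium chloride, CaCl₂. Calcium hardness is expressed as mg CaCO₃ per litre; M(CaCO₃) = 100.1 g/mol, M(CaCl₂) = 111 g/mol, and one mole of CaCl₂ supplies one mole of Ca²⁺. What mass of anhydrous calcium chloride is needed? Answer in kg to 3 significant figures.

(a) Available chlorine delivered: 1960 g × 0.559 = 1096 g as Cl₂.
(a) Concentration rise: 1096 g / 864,000 L = 1.268 mg/L = 1.27 ppm.
(a) Final FC: 1.8 + 1.27 = 3.07 ppm.

(b) Hardness to add: (259 − 144) = 115 mg/L as CaCO₃ × 775,000 L = 89,120 g as CaCO₃.
(b) Moles of Ca²⁺ (1 mol Ca²⁺ ≡ 1 mol CaCO₃): 89,120 / 100.1 g/mol = 890.4 mol.
(b) Mass of CaCl₂: 890.4 × 111 = 98,830 g.

(a) 3.07 ppm; (b) 98.8 kg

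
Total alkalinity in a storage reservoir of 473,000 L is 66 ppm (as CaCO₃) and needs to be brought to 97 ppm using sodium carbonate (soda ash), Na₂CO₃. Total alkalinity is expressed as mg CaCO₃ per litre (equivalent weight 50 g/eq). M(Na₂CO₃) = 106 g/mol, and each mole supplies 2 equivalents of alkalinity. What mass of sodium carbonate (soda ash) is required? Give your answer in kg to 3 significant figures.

15.5 kg

Alkalinity to add: (97 − 66) = 31 mg/L as CaCO₃ × 473,000 L = 14,660 g as CaCO₃.
Equivalents: 14,660 g ÷ 50 g/eq = 293.3 eq.
Each mole of Na₂CO₃ supplies 2 eq, so 293.3 / 2 = 146.6 mol.
Mass: 146.6 mol × 106 g/mol = 15,540 g.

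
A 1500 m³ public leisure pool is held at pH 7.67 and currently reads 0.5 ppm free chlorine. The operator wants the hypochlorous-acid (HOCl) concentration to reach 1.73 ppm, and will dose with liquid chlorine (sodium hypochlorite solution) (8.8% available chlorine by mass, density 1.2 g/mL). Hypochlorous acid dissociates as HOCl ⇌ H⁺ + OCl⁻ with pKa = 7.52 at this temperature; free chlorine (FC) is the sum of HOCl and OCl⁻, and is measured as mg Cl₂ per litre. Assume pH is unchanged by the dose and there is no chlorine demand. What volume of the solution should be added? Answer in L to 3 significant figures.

52.2 L

Volume: 1500 m³ = 1,500,000 L.
[OCl⁻]/[HOCl] = 10^(pH − pKa) = 10^(7.67 − 7.52) = 1.413; fraction as HOCl = 1/(1 + 1.413) = 0.4145.
Free chlorine required for 1.73 ppm HOCl: 1.73 / 0.4145 = 4.174 ppm.
FC to add: 4.174 − 0.5 = 3.674 mg/L as Cl₂.
Cl₂ equivalent: 3.674 mg/L × 1,500,000 L = 5511 g.
Product at 8.8% available Cl: 5511 / 0.088 = 62,620 g.
Volume: 62,620 g ÷ 1.2 g/mL = 52,180 mL.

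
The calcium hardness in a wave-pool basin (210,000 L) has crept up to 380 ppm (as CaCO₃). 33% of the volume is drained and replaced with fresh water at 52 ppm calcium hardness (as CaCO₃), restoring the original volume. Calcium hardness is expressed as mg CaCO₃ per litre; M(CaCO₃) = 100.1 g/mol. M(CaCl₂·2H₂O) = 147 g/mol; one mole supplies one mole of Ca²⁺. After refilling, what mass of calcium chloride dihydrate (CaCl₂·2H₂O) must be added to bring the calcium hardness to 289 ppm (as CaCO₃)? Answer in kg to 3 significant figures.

5.32 kg

After draining 33% and refilling: 380 × 0.67 + 52 × 0.33 = 271.76 ppm.
Deficit to target: 289 − 271.76 = 17.24 mg/L.
As CaCO₃: 17.24 mg/L × 210,000 L = 3620 g; ÷ 100.1 = 36.17 mol Ca²⁺.
Mass: 36.17 × 147 = 5317 g.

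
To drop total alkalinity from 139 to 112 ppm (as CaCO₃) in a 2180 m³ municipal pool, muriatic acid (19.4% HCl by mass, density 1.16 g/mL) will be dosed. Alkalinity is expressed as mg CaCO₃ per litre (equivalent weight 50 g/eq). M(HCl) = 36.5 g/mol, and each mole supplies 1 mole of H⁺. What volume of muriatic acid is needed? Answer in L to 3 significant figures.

191 L

Volume: 2180 m³ = 2,180,000 L.
Alkalinity to neutralize: (139 − 112) = 27 mg/L as CaCO₃ × 2,180,000 L = 58,860 g as CaCO₃.
Equivalents of H⁺ required: 58,860 ÷ 50 g/eq = 1177 eq = 1177 mol HCl.
Mass of HCl: 1177 × 36.5 = 42,970 g.
Mass of 19.4% solution: 42,970 / 0.194 = 221,500 g.
Volume: 221,500 g ÷ 1.16 g/mL = 190,900 mL.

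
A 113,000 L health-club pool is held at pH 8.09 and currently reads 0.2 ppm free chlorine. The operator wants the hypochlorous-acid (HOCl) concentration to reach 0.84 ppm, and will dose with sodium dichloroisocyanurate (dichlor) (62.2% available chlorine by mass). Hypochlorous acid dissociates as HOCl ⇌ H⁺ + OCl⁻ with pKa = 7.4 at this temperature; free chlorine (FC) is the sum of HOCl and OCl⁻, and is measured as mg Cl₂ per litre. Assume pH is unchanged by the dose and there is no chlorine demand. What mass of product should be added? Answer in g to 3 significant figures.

864 g

[OCl⁻]/[HOCl] = 10^(pH − pKa) = 10^(8.09 − 7.4) = 4.898; fraction as HOCl = 1/(1 + 4.898) = 0.1696.
Free chlorine required for 0.84 ppm HOCl: 0.84 / 0.1696 = 4.954 ppm.
FC to add: 4.954 − 0.2 = 4.754 mg/L as Cl₂.
Cl₂ equivalent: 4.754 mg/L × 113,000 L = 537.2 g.
Product at 62.2% available Cl: 537.2 / 0.622 = 863.7 g.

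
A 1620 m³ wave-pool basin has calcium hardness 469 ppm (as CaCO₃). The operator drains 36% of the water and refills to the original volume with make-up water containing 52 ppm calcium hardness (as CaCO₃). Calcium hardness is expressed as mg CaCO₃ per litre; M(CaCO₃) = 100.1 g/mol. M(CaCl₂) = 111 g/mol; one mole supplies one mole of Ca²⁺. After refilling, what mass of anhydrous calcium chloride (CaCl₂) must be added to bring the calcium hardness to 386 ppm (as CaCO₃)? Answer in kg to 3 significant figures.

121 kg

Volume: 1620 m³ = 1,620,000 L.
After draining 36% and refilling: 469 × 0.64 + 52 × 0.36 = 318.88 ppm.
Deficit to target: 386 − 318.88 = 67.12 mg/L.
As CaCO₃: 67.12 mg/L × 1,620,000 L = 108,700 g; ÷ 100.1 = 1086 mol Ca²⁺.
Mass: 1086 × 111 = 120,600 g.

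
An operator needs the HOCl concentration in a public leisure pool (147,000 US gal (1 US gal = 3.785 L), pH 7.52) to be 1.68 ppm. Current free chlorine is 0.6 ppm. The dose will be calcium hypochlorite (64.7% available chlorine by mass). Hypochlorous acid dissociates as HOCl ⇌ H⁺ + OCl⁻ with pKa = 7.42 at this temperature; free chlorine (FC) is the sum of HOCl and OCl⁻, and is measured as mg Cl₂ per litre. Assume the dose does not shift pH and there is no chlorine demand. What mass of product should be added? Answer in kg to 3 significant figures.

2.75 kg

Volume: 147,000 US gal × 3.785 L/gal = 556,395 L.
[OCl⁻]/[HOCl] = 10^(pH − pKa) = 10^(7.52 − 7.42) = 1.259; fraction as HOCl = 1/(1 + 1.259) = 0.4427.
Free chlorine required for 1.68 ppm HOCl: 1.68 / 0.4427 = 3.795 ppm.
FC to add: 3.795 − 0.6 = 3.195 mg/L as Cl₂.
Cl₂ equivalent: 3.195 mg/L × 556,395 L = 1778 g.
Product at 64.7% available Cl: 1778 / 0.647 = 2748 g.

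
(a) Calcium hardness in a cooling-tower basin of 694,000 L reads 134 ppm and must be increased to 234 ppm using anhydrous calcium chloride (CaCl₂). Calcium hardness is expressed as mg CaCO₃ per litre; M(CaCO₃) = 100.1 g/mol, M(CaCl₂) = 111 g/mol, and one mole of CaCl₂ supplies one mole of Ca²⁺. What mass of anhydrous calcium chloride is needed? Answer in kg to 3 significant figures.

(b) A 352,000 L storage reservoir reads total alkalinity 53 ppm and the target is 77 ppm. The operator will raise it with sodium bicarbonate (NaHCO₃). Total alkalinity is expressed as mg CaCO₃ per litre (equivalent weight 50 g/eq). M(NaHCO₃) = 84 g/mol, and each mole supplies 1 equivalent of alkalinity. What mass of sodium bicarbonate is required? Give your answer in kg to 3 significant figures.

(a) Hardness to add: (234 − 134) = 100 mg/L as CaCO₃ × 694,000 L = 69,400 g as CaCO₃.
(a) Moles of Ca²⁺ (1 mol Ca²⁺ ≡ 1 mol CaCO₃): 69,400 / 100.1 g/mol = 693.3 mol.
(a) Mass of CaCl₂: 693.3 × 111 = 76,960 g.

(b) Alkalinity to add: (77 − 53) = 24 mg/L as CaCO₃ × 352,000 L = 8448 g as CaCO₃.
(b) Equivalents: 8448 g ÷ 50 g/eq = 169 eq.
(b) NaHCO₃ supplies 1 eq per mole → 169 mol.
(b) Mass: 169 mol × 84 g/mol = 14,190 g.

(a) 77.0 kg; (b) 14.2 kg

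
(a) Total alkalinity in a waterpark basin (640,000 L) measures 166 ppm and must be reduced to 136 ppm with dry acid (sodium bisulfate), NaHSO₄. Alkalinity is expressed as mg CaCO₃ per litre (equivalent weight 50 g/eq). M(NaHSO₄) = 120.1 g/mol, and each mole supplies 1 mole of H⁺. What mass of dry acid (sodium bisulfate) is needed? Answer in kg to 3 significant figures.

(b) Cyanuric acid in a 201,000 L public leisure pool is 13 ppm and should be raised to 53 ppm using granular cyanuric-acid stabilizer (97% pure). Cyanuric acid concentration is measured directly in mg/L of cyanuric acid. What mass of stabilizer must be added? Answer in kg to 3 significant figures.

(a) 46.1 kg; (b) 8.29 kg

(a) Alkalinity to neutralize: (166 − 136) = 30 mg/L as CaCO₃ × 640,000 L = 19,200 g as CaCO₃.
(a) Equivalents of H⁺ required: 19,200 ÷ 50 g/eq = 384 eq = 384 mol NaHSO₄.
(a) Mass of NaHSO₄: 384 × 120.1 = 46,120 g.

(b) CYA to add: (53 − 13) = 40 mg/L × 201,000 L = 8040 g cyanuric acid.
(b) At 97% purity: 8040 / 0.97 = 8289 g product.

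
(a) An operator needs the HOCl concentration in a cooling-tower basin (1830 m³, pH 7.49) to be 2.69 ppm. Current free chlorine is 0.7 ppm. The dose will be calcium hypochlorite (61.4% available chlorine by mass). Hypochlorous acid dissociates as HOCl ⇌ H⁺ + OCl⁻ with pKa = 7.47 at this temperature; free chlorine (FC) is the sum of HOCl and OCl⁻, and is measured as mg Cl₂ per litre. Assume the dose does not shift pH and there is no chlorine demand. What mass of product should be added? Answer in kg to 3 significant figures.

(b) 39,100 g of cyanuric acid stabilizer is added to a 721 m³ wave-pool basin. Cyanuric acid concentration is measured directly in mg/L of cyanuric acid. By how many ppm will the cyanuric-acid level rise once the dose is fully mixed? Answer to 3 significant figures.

(a) Volume: 1830 m³ = 1,830,000 L.
(a) [OCl⁻]/[HOCl] = 10^(pH − pKa) = 10^(7.49 − 7.47) = 1.047; fraction as HOCl = 1/(1 + 1.047) = 0.4885.
(a) Free chlorine required for 2.69 ppm HOCl: 2.69 / 0.4885 = 5.507 ppm.
(a) FC to add: 5.507 − 0.7 = 4.807 mg/L as Cl₂.
(a) Cl₂ equivalent: 4.807 mg/L × 1,830,000 L = 8796 g.
(a) Product at 61.4% available Cl: 8796 / 0.614 = 14,330 g.

(b) Volume: 721 m³ = 721,000 L.
(b) Rise: 39,100 g / 721,000 L × 1000 = 54.23 mg/L.

(a) 14.3 kg; (b) 54.2 ppm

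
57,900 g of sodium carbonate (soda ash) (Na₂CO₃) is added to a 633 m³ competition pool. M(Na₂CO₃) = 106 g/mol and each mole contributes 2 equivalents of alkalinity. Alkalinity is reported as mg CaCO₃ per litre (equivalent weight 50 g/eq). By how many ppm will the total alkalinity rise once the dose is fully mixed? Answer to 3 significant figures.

Volume: 633 m³ = 633,000 L.
Moles of Na₂CO₃: 57,900 g ÷ 106 g/mol = 546.2 mol → 1092 eq of alkalinity.
As CaCO₃: 1092 eq × 50 g/eq = 54,620 g.
Rise: 54,620 g / 633,000 L × 1000 = 86.29 mg/L.

86.3 ppm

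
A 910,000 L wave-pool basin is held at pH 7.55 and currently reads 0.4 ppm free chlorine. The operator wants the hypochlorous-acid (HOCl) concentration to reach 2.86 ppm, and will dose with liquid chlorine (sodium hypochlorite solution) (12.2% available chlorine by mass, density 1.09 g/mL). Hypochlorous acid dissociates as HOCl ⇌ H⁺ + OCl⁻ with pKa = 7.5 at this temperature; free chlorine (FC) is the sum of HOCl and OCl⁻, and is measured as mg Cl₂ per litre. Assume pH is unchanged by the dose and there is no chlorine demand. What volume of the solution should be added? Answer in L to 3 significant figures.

38.8 L

[OCl⁻]/[HOCl] = 10^(pH − pKa) = 10^(7.55 − 7.5) = 1.122; fraction as HOCl = 1/(1 + 1.122) = 0.4712.
Free chlorine required for 2.86 ppm HOCl: 2.86 / 0.4712 = 6.069 ppm.
FC to add: 6.069 − 0.4 = 5.669 mg/L as Cl₂.
Cl₂ equivalent: 5.669 mg/L × 910,000 L = 5159 g.
Product at 12.2% available Cl: 5159 / 0.122 = 42,280 g.
Volume: 42,280 g ÷ 1.09 g/mL = 38,790 mL.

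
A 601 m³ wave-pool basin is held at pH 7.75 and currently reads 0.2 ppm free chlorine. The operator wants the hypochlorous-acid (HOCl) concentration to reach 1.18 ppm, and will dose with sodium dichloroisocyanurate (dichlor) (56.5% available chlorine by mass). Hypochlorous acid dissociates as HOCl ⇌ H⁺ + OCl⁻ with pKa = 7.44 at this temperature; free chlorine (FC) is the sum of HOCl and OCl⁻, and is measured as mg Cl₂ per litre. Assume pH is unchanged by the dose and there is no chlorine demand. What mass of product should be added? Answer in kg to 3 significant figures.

3.61 kg

Volume: 601 m³ = 601,000 L.
[OCl⁻]/[HOCl] = 10^(pH − pKa) = 10^(7.75 − 7.44) = 2.042; fraction as HOCl = 1/(1 + 2.042) = 0.3288.
Free chlorine required for 1.18 ppm HOCl: 1.18 / 0.3288 = 3.589 ppm.
FC to add: 3.589 − 0.2 = 3.389 mg/L as Cl₂.
Cl₂ equivalent: 3.389 mg/L × 601,000 L = 2037 g.
Product at 56.5% available Cl: 2037 / 0.565 = 3605 g.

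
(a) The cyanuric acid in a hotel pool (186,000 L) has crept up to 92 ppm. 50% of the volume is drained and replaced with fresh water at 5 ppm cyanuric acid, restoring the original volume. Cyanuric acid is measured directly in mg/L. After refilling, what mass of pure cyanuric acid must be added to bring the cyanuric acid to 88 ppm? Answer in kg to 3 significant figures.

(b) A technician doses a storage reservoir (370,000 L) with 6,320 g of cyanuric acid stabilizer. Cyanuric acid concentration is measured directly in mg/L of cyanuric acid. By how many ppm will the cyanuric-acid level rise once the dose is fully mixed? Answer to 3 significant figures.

(a) 7.35 kg; (b) 17.1 ppm

(a) After draining 50% and refilling: 92 × 0.50 + 5 × 0.50 = 48.5 ppm.
(a) Deficit to target: 88 − 48.5 = 39.5 mg/L.
(a) Mass: 39.5 mg/L × 186,000 L = 7347 g cyanuric acid.

(b) Rise: 6,320 g / 370,000 L × 1000 = 17.08 mg/L.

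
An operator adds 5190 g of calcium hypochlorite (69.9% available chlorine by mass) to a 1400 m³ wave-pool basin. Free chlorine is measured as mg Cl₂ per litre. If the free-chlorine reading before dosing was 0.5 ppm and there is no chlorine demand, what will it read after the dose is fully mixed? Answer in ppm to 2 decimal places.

3.09 ppm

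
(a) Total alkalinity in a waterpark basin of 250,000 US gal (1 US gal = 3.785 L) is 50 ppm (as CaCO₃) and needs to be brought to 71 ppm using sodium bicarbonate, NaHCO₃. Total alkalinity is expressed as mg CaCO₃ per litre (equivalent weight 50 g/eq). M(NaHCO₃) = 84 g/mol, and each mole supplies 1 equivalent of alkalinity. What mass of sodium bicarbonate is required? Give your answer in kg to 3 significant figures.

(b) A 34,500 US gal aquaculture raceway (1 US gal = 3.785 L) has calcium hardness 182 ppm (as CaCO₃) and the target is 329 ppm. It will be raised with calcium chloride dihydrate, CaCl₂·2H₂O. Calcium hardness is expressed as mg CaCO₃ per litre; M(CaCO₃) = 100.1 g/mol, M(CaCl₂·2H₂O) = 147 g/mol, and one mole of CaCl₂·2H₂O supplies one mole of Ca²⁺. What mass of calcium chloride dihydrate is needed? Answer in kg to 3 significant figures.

(a) Volume: 250,000 US gal × 3.785 L/gal = 946,250 L.
(a) Alkalinity to add: (71 − 50) = 21 mg/L as CaCO₃ × 946,250 L = 19,870 g as CaCO₃.
(a) Equivalents: 19,870 g ÷ 50 g/eq = 397.4 eq.
(a) NaHCO₃ supplies 1 eq per mole → 397.4 mol.
(a) Mass: 397.4 mol × 84 g/mol = 33,380 g.

(b) Volume: 34,500 US gal × 3.785 L/gal = 130,582 L.
(b) Hardness to add: (329 − 182) = 147 mg/L as CaCO₃ × 130,582 L = 19,200 g as CaCO₃.
(b) Moles of Ca²⁺ (1 mol Ca²⁺ ≡ 1 mol CaCO₃): 19,200 / 100.1 g/mol = 191.8 mol.
(b) Mass of CaCl₂·2H₂O: 191.8 × 147 = 28,190 g.

(a) 33.4 kg; (b) 28.2 kg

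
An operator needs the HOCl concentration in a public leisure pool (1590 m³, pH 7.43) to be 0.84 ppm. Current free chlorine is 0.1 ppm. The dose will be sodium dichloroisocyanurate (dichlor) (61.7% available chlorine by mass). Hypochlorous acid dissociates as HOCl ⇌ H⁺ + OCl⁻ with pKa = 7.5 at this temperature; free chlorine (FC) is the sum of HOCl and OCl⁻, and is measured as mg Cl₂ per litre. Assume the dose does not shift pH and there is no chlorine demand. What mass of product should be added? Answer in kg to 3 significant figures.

3.75 kg

Volume: 1590 m³ = 1,590,000 L.
[OCl⁻]/[HOCl] = 10^(pH − pKa) = 10^(7.43 − 7.5) = 0.8511; fraction as HOCl = 1/(1 + 0.8511) = 0.5402.
Free chlorine required for 0.84 ppm HOCl: 0.84 / 0.5402 = 1.555 ppm.
FC to add: 1.555 − 0.1 = 1.455 mg/L as Cl₂.
Cl₂ equivalent: 1.455 mg/L × 1,590,000 L = 2313 g.
Product at 61.7% available Cl: 2313 / 0.617 = 3749 g.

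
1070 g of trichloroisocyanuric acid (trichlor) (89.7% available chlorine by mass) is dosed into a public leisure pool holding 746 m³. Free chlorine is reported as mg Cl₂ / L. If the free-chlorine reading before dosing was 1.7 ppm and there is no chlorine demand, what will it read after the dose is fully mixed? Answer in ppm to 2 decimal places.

2.99 ppm

Volume: 746 m³ = 746,000 L.
Available chlorine delivered: 1070 g × 0.897 = 959.8 g as Cl₂.
Concentration rise: 959.8 g / 746,000 L = 1.287 mg/L = 1.29 ppm.
Final FC: 1.7 + 1.29 = 2.99 ppm.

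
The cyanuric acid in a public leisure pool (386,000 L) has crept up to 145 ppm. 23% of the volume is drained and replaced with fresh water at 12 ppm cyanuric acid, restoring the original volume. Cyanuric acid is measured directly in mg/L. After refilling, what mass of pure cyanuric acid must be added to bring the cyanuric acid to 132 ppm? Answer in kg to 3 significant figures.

6.79 kg

After draining 23% and refilling: 145 × 0.77 + 12 × 0.23 = 114.41 ppm.
Deficit to target: 132 − 114.41 = 17.59 mg/L.
Mass: 17.59 mg/L × 386,000 L = 6790 g cyanuric acid.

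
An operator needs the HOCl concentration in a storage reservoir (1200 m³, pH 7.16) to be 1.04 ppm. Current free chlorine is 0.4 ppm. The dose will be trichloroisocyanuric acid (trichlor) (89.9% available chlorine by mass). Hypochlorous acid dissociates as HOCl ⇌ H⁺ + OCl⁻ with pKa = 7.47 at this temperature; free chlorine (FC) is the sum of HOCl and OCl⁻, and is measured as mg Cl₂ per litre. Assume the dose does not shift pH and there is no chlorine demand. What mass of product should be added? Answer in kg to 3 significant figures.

Volume: 1200 m³ = 1,200,000 L.
[OCl⁻]/[HOCl] = 10^(pH − pKa) = 10^(7.16 − 7.47) = 0.4898; fraction as HOCl = 1/(1 + 0.4898) = 0.6712.
Free chlorine required for 1.04 ppm HOCl: 1.04 / 0.6712 = 1.549 ppm.
FC to add: 1.549 − 0.4 = 1.149 mg/L as Cl₂.
Cl₂ equivalent: 1.149 mg/L × 1,200,000 L = 1379 g.
Product at 89.9% available Cl: 1379 / 0.899 = 1534 g.

1.53 kg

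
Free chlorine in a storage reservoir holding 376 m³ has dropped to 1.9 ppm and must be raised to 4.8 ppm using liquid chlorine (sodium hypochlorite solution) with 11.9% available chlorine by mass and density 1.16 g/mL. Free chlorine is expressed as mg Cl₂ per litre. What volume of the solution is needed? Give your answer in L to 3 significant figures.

7.90 L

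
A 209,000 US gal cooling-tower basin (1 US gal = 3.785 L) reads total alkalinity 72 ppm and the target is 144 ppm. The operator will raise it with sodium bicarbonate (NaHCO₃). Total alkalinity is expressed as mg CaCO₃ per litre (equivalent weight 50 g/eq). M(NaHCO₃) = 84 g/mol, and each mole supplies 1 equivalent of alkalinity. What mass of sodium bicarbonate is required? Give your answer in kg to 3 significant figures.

95.7 kg

Volume: 209,000 US gal × 3.785 L/gal = 791,065 L.
Alkalinity to add: (144 − 72) = 72 mg/L as CaCO₃ × 791,065 L = 56,960 g as CaCO₃.
Equivalents: 56,960 g ÷ 50 g/eq = 1139 eq.
NaHCO₃ supplies 1 eq per mole → 1139 mol.
Mass: 1139 mol × 84 g/mol = 95,690 g.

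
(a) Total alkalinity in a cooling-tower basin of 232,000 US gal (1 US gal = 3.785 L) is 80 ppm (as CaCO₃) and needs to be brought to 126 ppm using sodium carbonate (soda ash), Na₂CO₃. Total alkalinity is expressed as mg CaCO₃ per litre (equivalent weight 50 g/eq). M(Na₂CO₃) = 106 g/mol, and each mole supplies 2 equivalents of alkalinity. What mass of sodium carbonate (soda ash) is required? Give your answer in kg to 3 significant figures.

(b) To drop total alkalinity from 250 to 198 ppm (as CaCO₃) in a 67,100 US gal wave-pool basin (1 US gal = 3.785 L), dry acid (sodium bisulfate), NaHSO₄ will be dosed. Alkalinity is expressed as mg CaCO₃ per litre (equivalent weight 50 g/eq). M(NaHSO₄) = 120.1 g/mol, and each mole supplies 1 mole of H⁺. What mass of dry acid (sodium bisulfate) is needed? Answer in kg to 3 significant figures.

(a) 42.8 kg; (b) 31.7 kg

(a) Volume: 232,000 US gal × 3.785 L/gal = 878,120 L.
(a) Alkalinity to add: (126 − 80) = 46 mg/L as CaCO₃ × 878,120 L = 40,390 g as CaCO₃.
(a) Equivalents: 40,390 g ÷ 50 g/eq = 807.9 eq.
(a) Each mole of Na₂CO₃ supplies 2 eq, so 807.9 / 2 = 403.9 mol.
(a) Mass: 403.9 mol × 106 g/mol = 42,820 g.

(b) Volume: 67,100 US gal × 3.785 L/gal = 253,974 L.
(b) Alkalinity to neutralize: (250 − 198) = 52 mg/L as CaCO₃ × 253,974 L = 13,210 g as CaCO₃.
(b) Equivalents of H⁺ required: 13,210 ÷ 50 g/eq = 264.1 eq = 264.1 mol NaHSO₄.
(b) Mass of NaHSO₄: 264.1 × 120.1 = 31,720 g.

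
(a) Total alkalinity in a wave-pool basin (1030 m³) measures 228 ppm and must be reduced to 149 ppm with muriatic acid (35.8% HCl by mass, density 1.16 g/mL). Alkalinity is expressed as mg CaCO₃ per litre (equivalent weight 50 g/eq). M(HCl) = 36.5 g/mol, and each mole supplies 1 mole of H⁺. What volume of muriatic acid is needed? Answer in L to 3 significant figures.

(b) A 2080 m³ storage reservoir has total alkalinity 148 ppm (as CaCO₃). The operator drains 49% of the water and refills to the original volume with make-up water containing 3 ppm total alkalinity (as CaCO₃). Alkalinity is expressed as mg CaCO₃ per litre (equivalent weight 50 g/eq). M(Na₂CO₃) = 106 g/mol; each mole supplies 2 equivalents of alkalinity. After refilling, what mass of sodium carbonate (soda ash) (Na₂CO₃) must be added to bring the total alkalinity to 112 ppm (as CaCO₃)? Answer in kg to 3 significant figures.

(a) Volume: 1030 m³ = 1,030,000 L.
(a) Alkalinity to neutralize: (228 − 149) = 79 mg/L as CaCO₃ × 1,030,000 L = 81,370 g as CaCO₃.
(a) Equivalents of H⁺ required: 81,370 ÷ 50 g/eq = 1627 eq = 1627 mol HCl.
(a) Mass of HCl: 1627 × 36.5 = 59,400 g.
(a) Mass of 35.8% solution: 59,400 / 0.358 = 165,900 g.
(a) Volume: 165,900 g ÷ 1.16 g/mL = 143,000 mL.

(b) Volume: 2080 m³ = 2,080,000 L.
(b) After draining 49% and refilling: 148 × 0.51 + 3 × 0.49 = 76.95 ppm.
(b) Deficit to target: 112 − 76.95 = 35.05 mg/L.
(b) As CaCO₃: 35.05 mg/L × 2,080,000 L = 72,900 g; ÷ 50 g/eq ÷ 2 = 729 mol Na₂CO₃.
(b) Mass: 729 × 106 = 77,280 g.

(a) 143 L; (b) 77.3 kg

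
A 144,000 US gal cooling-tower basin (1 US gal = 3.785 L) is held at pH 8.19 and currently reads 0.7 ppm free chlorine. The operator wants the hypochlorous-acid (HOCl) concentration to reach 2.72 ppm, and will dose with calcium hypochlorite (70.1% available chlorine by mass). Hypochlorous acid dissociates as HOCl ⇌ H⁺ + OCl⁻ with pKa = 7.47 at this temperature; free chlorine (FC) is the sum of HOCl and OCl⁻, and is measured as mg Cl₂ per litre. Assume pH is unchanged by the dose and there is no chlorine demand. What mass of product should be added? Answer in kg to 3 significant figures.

12.7 kg

Volume: 144,000 US gal × 3.785 L/gal = 545,040 L.
[OCl⁻]/[HOCl] = 10^(pH − pKa) = 10^(8.19 − 7.47) = 5.248; fraction as HOCl = 1/(1 + 5.248) = 0.16.
Free chlorine required for 2.72 ppm HOCl: 2.72 / 0.16 = 16.99 ppm.
FC to add: 16.99 − 0.7 = 16.29 mg/L as Cl₂.
Cl₂ equivalent: 16.29 mg/L × 545,040 L = 8881 g.
Product at 70.1% available Cl: 8881 / 0.701 = 12,670 g.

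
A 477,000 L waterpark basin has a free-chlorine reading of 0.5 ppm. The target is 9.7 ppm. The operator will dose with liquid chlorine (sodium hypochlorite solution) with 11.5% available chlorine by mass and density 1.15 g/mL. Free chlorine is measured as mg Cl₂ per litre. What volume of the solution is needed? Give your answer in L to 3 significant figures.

33.2 L

Chlorine deficit: 9.7 − 0.5 = 9.2 ppm = 9.2 mg/L as Cl₂.
Cl₂ equivalent needed: 9.2 mg/L × 477,000 L = 4,388,000 mg = 4388 g.
Product at 11.5% available chlorine: 4388 / 0.115 = 38,160 g.
Volume at density 1.15 g/mL: 38,160 g ÷ 1.15 g/mL = 33,180 mL.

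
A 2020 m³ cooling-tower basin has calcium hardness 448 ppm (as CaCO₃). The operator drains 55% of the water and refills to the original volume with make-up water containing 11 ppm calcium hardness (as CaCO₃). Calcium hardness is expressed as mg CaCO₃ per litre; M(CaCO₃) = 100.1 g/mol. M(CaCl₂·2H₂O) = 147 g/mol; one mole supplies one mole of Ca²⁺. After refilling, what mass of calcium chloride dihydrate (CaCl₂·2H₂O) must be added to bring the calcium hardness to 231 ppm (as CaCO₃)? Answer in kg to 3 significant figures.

69.3 kg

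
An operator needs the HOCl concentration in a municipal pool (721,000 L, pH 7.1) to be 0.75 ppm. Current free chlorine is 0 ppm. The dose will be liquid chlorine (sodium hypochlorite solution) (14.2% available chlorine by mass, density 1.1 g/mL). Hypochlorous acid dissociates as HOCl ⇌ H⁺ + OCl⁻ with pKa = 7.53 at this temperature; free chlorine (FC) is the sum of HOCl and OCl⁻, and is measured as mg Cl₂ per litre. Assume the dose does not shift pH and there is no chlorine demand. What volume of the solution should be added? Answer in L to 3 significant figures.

[OCl⁻]/[HOCl] = 10^(pH − pKa) = 10^(7.1 − 7.53) = 0.3715; fraction as HOCl = 1/(1 + 0.3715) = 0.7291.
Free chlorine required for 0.75 ppm HOCl: 0.75 / 0.7291 = 1.029 ppm.
FC to add: 1.029 − 0 = 1.029 mg/L as Cl₂.
Cl₂ equivalent: 1.029 mg/L × 721,000 L = 741.7 g.
Product at 14.2% available Cl: 741.7 / 0.142 = 5223 g.
Volume: 5223 g ÷ 1.1 g/mL = 4748 mL.

4.75 L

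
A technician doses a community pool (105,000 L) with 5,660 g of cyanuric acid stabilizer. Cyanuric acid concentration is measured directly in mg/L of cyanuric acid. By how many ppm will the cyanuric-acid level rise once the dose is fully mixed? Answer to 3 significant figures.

53.9 ppm

Rise: 5,660 g / 105,000 L × 1000 = 53.9 mg/L.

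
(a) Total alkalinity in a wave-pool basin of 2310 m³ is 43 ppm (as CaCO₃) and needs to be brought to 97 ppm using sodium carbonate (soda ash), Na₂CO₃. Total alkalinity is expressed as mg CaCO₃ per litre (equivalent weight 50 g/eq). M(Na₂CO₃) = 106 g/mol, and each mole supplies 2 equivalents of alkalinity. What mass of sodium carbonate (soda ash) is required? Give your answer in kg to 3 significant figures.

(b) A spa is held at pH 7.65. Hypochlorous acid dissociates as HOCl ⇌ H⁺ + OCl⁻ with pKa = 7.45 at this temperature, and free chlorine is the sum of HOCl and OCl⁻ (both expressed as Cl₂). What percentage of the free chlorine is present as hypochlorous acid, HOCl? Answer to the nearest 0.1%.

(a) 132 kg; (b) 38.7%

(a) Volume: 2310 m³ = 2,310,000 L.
(a) Alkalinity to add: (97 − 43) = 54 mg/L as CaCO₃ × 2,310,000 L = 124,700 g as CaCO₃.
(a) Equivalents: 124,700 g ÷ 50 g/eq = 2495 eq.
(a) Each mole of Na₂CO₃ supplies 2 eq, so 2495 / 2 = 1247 mol.
(a) Mass: 1247 mol × 106 g/mol = 132,200 g.

(b) [OCl⁻]/[HOCl] = 10^(pH − pKa) = 10^(7.65 − 7.45) = 10^0.20 = 1.585.
(b) Fraction as HOCl = 1 / (1 + 1.585) = 0.3869.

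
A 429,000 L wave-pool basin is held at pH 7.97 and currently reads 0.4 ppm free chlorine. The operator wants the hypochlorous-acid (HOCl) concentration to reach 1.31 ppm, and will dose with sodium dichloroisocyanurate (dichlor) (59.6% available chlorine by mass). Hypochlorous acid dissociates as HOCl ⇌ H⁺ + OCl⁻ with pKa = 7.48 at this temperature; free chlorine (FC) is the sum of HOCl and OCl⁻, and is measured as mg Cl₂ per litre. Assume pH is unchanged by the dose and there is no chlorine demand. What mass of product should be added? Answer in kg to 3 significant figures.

3.57 kg

[OCl⁻]/[HOCl] = 10^(pH − pKa) = 10^(7.97 − 7.48) = 3.09; fraction as HOCl = 1/(1 + 3.09) = 0.2445.
Free chlorine required for 1.31 ppm HOCl: 1.31 / 0.2445 = 5.358 ppm.
FC to add: 5.358 − 0.4 = 4.958 mg/L as Cl₂.
Cl₂ equivalent: 4.958 mg/L × 429,000 L = 2127 g.
Product at 59.6% available Cl: 2127 / 0.596 = 3569 g.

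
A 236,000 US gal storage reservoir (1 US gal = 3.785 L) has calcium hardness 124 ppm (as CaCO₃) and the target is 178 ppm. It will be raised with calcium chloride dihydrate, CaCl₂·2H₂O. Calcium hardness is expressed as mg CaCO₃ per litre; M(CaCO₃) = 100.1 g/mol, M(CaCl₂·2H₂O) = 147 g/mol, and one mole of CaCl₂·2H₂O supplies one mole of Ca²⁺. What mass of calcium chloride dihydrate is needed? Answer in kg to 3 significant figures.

Volume: 236,000 US gal × 3.785 L/gal = 893,260 L.
Hardness to add: (178 − 124) = 54 mg/L as CaCO₃ × 893,260 L = 48,240 g as CaCO₃.
Moles of Ca²⁺ (1 mol Ca²⁺ ≡ 1 mol CaCO₃): 48,240 / 100.1 g/mol = 481.9 mol.
Mass of CaCl₂·2H₂O: 481.9 × 147 = 70,840 g.

70.8 kg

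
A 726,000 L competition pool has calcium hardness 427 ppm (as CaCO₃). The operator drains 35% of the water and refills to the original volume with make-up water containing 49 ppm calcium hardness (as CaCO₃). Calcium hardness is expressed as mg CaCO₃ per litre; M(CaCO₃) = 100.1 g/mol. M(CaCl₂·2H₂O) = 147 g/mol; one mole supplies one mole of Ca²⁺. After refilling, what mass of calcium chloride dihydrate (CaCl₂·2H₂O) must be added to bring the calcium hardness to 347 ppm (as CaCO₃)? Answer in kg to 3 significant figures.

After draining 35% and refilling: 427 × 0.65 + 49 × 0.35 = 294.7 ppm.
Deficit to target: 347 − 294.7 = 52.3 mg/L.
As CaCO₃: 52.3 mg/L × 726,000 L = 37,970 g; ÷ 100.1 = 379.3 mol Ca²⁺.
Mass: 379.3 × 147 = 55,760 g.

55.8 kg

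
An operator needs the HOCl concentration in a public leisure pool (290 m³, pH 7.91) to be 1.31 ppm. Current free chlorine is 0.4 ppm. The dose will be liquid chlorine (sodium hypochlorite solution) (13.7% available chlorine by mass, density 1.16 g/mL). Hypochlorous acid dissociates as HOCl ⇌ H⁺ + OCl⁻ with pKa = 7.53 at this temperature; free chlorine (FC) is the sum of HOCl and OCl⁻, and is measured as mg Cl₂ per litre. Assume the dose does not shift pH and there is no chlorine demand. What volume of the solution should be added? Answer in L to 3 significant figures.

Volume: 290 m³ = 290,000 L.
[OCl⁻]/[HOCl] = 10^(pH − pKa) = 10^(7.91 − 7.53) = 2.399; fraction as HOCl = 1/(1 + 2.399) = 0.2942.
Free chlorine required for 1.31 ppm HOCl: 1.31 / 0.2942 = 4.452 ppm.
FC to add: 4.452 − 0.4 = 4.052 mg/L as Cl₂.
Cl₂ equivalent: 4.052 mg/L × 290,000 L = 1175 g.
Product at 13.7% available Cl: 1175 / 0.137 = 8578 g.
Volume: 8578 g ÷ 1.16 g/mL = 7395 mL.

7.40 L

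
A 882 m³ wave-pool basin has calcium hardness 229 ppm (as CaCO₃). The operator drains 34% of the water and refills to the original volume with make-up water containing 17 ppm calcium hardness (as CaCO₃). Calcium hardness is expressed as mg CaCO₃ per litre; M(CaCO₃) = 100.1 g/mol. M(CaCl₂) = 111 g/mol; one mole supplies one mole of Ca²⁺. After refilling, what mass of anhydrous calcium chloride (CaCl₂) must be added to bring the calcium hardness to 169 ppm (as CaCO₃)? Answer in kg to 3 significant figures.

11.8 kg

Volume: 882 m³ = 882,000 L.
After draining 34% and refilling: 229 × 0.66 + 17 × 0.34 = 156.92 ppm.
Deficit to target: 169 − 156.92 = 12.08 mg/L.
As CaCO₃: 12.08 mg/L × 882,000 L = 10,650 g; ÷ 100.1 = 106.4 mol Ca²⁺.
Mass: 106.4 × 111 = 11,810 g.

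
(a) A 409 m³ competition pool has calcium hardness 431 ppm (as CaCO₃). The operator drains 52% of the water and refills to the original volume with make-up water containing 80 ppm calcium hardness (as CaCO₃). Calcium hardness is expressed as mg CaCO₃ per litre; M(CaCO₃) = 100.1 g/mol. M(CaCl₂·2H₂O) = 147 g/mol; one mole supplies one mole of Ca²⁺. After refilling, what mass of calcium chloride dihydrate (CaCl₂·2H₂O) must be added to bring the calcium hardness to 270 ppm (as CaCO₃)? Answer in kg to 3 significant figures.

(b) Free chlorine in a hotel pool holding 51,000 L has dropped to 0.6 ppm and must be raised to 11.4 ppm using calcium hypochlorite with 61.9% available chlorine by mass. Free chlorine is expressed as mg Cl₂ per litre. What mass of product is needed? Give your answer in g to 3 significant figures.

(a) Volume: 409 m³ = 409,000 L.
(a) After draining 52% and refilling: 431 × 0.48 + 80 × 0.52 = 248.48 ppm.
(a) Deficit to target: 270 − 248.48 = 21.52 mg/L.
(a) As CaCO₃: 21.52 mg/L × 409,000 L = 8802 g; ÷ 100.1 = 87.93 mol Ca²⁺.
(a) Mass: 87.93 × 147 = 12,930 g.

(b) Chlorine deficit: 11.4 − 0.6 = 10.8 ppm = 10.8 mg/L as Cl₂.
(b) Cl₂ equivalent needed: 10.8 mg/L × 51,000 L = 550,800 mg = 550.8 g.
(b) Product at 61.9% available chlorine: 550.8 / 0.619 = 889.8 g.

(a) 12.9 kg; (b) 890 g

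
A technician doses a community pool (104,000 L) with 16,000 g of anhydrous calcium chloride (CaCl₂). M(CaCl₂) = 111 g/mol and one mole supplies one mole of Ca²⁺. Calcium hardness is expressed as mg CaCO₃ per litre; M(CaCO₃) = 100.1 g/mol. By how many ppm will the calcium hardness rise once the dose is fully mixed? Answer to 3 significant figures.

139 ppm

Moles of Ca²⁺: 16,000 g ÷ 111 g/mol = 144.1 mol.
As CaCO₃: 144.1 mol × 100.1 g/mol = 14,430 g.
Rise: 14,430 g / 104,000 L × 1000 = 138.7 mg/L.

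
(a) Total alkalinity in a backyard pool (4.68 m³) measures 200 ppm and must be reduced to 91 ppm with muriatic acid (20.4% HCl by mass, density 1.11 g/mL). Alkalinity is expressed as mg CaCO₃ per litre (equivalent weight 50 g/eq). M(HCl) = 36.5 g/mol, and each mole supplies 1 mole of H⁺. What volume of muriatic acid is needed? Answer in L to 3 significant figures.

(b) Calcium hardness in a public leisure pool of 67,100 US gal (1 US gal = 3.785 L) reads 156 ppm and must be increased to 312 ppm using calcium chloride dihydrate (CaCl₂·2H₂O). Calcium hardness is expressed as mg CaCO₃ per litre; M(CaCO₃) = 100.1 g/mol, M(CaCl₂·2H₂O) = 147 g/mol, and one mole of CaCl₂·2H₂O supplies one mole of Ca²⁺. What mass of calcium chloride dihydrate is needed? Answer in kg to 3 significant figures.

(a) Volume: 4.68 m³ = 4,680 L.
(a) Alkalinity to neutralize: (200 − 91) = 109 mg/L as CaCO₃ × 4,680 L = 510.1 g as CaCO₃.
(a) Equivalents of H⁺ required: 510.1 ÷ 50 g/eq = 10.2 eq = 10.2 mol HCl.
(a) Mass of HCl: 10.2 × 36.5 = 372.4 g.
(a) Mass of 20.4% solution: 372.4 / 0.204 = 1825 g.
(a) Volume: 1825 g ÷ 1.11 g/mL = 1645 mL.

(b) Volume: 67,100 US gal × 3.785 L/gal = 253,974 L.
(b) Hardness to add: (312 − 156) = 156 mg/L as CaCO₃ × 253,974 L = 39,620 g as CaCO₃.
(b) Moles of Ca²⁺ (1 mol Ca²⁺ ≡ 1 mol CaCO₃): 39,620 / 100.1 g/mol = 395.8 mol.
(b) Mass of CaCl₂·2H₂O: 395.8 × 147 = 58,180 g.

(a) 1.64 L; (b) 58.2 kg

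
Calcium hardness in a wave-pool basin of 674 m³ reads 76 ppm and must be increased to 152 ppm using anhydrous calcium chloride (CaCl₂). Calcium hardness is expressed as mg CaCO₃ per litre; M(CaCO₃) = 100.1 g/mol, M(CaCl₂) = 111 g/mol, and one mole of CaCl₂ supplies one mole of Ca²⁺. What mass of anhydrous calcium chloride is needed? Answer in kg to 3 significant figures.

Volume: 674 m³ = 674,000 L.
Hardness to add: (152 − 76) = 76 mg/L as CaCO₃ × 674,000 L = 51,220 g as CaCO₃.
Moles of Ca²⁺ (1 mol Ca²⁺ ≡ 1 mol CaCO₃): 51,220 / 100.1 g/mol = 511.7 mol.
Mass of CaCl₂: 511.7 × 111 = 56,800 g.

56.8 kg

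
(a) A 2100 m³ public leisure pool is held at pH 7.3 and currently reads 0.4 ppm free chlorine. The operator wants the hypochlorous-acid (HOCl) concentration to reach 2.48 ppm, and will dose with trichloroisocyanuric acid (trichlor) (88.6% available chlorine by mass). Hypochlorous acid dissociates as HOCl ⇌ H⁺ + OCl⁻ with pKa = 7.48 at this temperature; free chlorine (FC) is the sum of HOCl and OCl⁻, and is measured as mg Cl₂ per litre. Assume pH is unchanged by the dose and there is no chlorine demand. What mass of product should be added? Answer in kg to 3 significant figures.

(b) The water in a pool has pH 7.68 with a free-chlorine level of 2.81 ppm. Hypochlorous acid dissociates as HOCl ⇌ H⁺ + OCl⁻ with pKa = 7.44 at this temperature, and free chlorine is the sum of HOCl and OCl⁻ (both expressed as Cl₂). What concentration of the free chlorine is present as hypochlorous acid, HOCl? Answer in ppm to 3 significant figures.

(a) 8.81 kg; (b) 1.03 ppm

(a) Volume: 2100 m³ = 2,100,000 L.
(a) [OCl⁻]/[HOCl] = 10^(pH − pKa) = 10^(7.3 − 7.48) = 0.6607; fraction as HOCl = 1/(1 + 0.6607) = 0.6022.
(a) Free chlorine required for 2.48 ppm HOCl: 2.48 / 0.6022 = 4.119 ppm.
(a) FC to add: 4.119 − 0.4 = 3.719 mg/L as Cl₂.
(a) Cl₂ equivalent: 3.719 mg/L × 2,100,000 L = 7809 g.
(a) Product at 88.6% available Cl: 7809 / 0.886 = 8814 g.

(b) [OCl⁻]/[HOCl] = 10^(pH − pKa) = 10^(7.68 − 7.44) = 10^0.24 = 1.738.
(b) Fraction as HOCl = 1 / (1 + 1.738) = 0.3653.
(b) HOCl = 0.3653 × 2.81 ppm = 1.026 ppm.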